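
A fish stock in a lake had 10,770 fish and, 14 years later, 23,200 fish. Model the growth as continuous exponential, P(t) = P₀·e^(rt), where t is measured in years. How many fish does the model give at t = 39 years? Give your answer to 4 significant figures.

≈ 91,330 fish

r = ln(23200/10770) / 14 ≈ 0.054813 per year
P(39) = 10770 · e^(0.054813·39) = 10770 · 8.48011 ≈ 91330.76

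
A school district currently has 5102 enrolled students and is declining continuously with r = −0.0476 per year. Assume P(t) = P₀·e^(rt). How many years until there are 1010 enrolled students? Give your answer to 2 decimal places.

t ≈ 34.03 years

1010 = 5102 · e^(-0.0476·t)
t = ln(1010/5102) / -0.0476 = ln(0.19796) / -0.0476 = -1.61968 / -0.0476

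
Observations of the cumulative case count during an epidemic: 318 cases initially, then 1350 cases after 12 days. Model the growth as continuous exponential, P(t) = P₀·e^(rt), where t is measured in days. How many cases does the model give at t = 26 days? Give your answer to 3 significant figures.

≈ 7,290 cases

r = ln(1350/318) / 12 ≈ 0.120484 per day
P(26) = 318 · e^(0.120484·26) = 318 · 22.93319 ≈ 7292.75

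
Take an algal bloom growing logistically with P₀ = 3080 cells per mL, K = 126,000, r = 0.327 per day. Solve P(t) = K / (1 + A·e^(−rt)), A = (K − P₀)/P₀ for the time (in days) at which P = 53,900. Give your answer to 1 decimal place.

t ≈ 10.4 days

A = (126000 − 3080)/3080 = 39.90909
53900 = 126000/(1 + 39.90909·e^(−0.327t)) → 1 + 39.90909·e^(−0.327t) = 2.33766
e^(−0.327t) = 0.033518 → t = ln(29.83495)/0.327 = 3.39568/0.327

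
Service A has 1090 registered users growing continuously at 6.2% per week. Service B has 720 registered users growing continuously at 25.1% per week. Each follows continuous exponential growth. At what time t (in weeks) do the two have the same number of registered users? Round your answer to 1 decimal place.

t ≈ 2.2 weeks

1090·e^(0.062t) = 720·e^(0.251t)
1090/720 = e^((0.251 − 0.062)t) → ln(1.51389) = 0.189·t
t = 0.41468 / 0.189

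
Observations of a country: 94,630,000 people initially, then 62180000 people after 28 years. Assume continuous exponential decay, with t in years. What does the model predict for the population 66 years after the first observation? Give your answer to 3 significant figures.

r = ln(62180000/94630000) / 28 ≈ -0.014998 per year
P(66) = 94630000 · e^(-0.014998·66) = 94630000 · 0.37163 ≈ 35167180.59

≈ 35,200,000 people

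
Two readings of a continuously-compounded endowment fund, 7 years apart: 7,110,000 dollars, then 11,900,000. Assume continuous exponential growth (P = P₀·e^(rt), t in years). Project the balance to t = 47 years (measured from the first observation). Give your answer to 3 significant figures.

r = ln(11900000/7110000) / 7 ≈ 0.073577 per year
P(47) = 7110000 · e^(0.073577·47) = 7110000 · 31.75658 ≈ 225789274.46

≈ 226,000,000 dollars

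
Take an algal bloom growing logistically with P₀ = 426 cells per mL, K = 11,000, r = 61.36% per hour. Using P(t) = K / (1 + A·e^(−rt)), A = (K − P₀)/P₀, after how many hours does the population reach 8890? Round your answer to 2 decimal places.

A = (11000 − 426)/426 = 24.8216
8890 = 11000/(1 + 24.8216·e^(−0.6136t)) → 1 + 24.8216·e^(−0.6136t) = 1.23735
e^(−0.6136t) = 0.009562 → t = ln(104.58009)/0.6136 = 4.64995/0.6136

t ≈ 7.58 hours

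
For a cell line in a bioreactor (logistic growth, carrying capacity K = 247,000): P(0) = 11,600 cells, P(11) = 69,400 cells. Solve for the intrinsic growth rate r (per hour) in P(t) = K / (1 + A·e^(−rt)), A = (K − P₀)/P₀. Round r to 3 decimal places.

r ≈ 0.188 per hour

A = (247000 − 11600)/11600 = 20.2931
69400 = 247000/(1 + 20.2931·e^(−r·11)) → e^(−11r) = (3.55908 − 1)/20.2931 = 0.126106
r = −ln(0.126106)/11 = 2.07063/11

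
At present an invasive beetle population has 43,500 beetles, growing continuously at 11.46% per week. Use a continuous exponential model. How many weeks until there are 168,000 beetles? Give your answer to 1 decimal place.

t ≈ 11.8 weeks

168000 = 43500 · e^(0.1146·t)
t = ln(168000/43500) / 0.1146 = ln(3.86207) / 0.1146 = 1.3512 / 0.1146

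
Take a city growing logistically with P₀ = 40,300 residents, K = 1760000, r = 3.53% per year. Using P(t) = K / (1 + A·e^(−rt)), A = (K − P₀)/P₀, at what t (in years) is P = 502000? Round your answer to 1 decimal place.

A = (1760000 − 40300)/40300 = 42.67246
502000 = 1760000/(1 + 42.67246·e^(−0.0353t)) → 1 + 42.67246·e^(−0.0353t) = 3.50598
e^(−0.0353t) = 0.058726 → t = ln(17.02828)/0.0353 = 2.83488/0.0353

t ≈ 80.3 years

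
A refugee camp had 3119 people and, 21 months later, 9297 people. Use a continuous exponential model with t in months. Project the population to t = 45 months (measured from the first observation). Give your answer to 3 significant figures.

r = ln(9297/3119) / 21 ≈ 0.052009 per month
P(45) = 3119 · e^(0.052009·45) = 3119 · 10.38523 ≈ 32391.52

≈ 32,400 people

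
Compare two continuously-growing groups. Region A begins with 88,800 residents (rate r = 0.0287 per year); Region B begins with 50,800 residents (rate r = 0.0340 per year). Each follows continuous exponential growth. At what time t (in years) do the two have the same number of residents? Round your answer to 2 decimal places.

88800·e^(0.0287t) = 50800·e^(0.034t)
88800/50800 = e^((0.034 − 0.0287)t) → ln(1.74803) = 0.0053·t
t = 0.55849 / 0.0053

t ≈ 105.38 years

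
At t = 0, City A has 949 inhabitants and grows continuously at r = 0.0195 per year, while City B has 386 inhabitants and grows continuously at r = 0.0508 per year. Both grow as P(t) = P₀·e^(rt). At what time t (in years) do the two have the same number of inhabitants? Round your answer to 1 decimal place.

t ≈ 28.7 years

949·e^(0.0195t) = 386·e^(0.0508t)
949/386 = e^((0.0508 − 0.0195)t) → ln(2.45855) = 0.0313·t
t = 0.89957 / 0.0313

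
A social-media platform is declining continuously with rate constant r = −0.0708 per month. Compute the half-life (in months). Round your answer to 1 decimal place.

half-life = ln(2) / |r| = 0.69315 / 0.0708

half-life ≈ 9.8 months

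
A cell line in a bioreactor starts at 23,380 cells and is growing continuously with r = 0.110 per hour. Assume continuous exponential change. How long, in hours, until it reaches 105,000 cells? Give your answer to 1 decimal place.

105000 = 23380 · e^(0.11·t)
t = ln(105000/23380) / 0.11 = ln(4.49102) / 0.11 = 1.50208 / 0.11

t ≈ 13.7 hours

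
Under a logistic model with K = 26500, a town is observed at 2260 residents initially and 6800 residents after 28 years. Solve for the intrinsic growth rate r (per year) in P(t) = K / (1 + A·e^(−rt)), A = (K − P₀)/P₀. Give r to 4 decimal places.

r ≈ 0.0467 per year

A = (26500 − 2260)/2260 = 10.72566
6800 = 26500/(1 + 10.72566·e^(−r·28)) → e^(−28r) = (3.89706 − 1)/10.72566 = 0.270105
r = −ln(0.270105)/28 = 1.30894/28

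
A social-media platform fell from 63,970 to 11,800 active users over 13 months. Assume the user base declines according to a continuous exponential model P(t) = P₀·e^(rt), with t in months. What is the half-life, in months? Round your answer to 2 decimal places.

half-life ≈ 5.33 months

r = ln(11800/63970) / 13 = ln(0.18446) / 13 ≈ -0.130024 per month
half-life = ln 2 / |r| = 0.69315 / 0.130024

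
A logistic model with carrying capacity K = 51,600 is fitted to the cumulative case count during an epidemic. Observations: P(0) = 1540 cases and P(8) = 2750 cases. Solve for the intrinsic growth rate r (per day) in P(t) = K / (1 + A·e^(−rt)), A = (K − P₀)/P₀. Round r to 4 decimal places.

r ≈ 0.0755 per day

A = (51600 − 1540)/1540 = 32.50649
2750 = 51600/(1 + 32.50649·e^(−r·8)) → e^(−8r) = (18.76364 − 1)/32.50649 = 0.546464
r = −ln(0.546464)/8 = 0.60429/8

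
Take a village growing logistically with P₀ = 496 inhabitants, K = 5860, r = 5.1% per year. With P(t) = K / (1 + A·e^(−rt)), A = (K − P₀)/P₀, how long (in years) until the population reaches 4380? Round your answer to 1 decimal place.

t ≈ 68.0 years

A = (5860 − 496)/496 = 10.81452
4380 = 5860/(1 + 10.81452·e^(−0.051t)) → 1 + 10.81452·e^(−0.051t) = 1.3379
e^(−0.051t) = 0.031245 → t = ln(32.00512)/0.051 = 3.4659/0.051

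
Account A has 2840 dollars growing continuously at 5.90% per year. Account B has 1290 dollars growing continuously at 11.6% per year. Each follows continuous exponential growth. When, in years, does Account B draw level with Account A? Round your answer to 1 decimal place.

2840·e^(0.059t) = 1290·e^(0.116t)
2840/1290 = e^((0.116 − 0.059)t) → ln(2.20155) = 0.057·t
t = 0.78916 / 0.057

t ≈ 13.8 years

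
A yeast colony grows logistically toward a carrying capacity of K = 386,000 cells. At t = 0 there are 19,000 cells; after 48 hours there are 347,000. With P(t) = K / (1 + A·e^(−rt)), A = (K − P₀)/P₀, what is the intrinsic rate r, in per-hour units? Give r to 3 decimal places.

r ≈ 0.107 per hour

A = (386000 − 19000)/19000 = 19.31579
347000 = 386000/(1 + 19.31579·e^(−r·48)) → e^(−48r) = (1.11239 − 1)/19.31579 = 0.005819
r = −ln(0.005819)/48 = 5.14669/48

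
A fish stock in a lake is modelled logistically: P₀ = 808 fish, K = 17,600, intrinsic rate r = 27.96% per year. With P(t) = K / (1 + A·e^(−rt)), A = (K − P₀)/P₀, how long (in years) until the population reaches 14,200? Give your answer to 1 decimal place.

A = (17600 − 808)/808 = 20.78218
14200 = 17600/(1 + 20.78218·e^(−0.2796t)) → 1 + 20.78218·e^(−0.2796t) = 1.23944
e^(−0.2796t) = 0.011521 → t = ln(86.79616)/0.2796 = 4.46356/0.2796

t ≈ 16.0 years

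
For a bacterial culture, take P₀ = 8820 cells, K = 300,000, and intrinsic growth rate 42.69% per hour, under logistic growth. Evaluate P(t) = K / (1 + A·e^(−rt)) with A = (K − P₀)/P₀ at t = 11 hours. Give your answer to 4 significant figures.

≈ 230,500 cells

A = (300000 − 8820)/8820 = 33.01361
P(11) = 300000 / (1 + 33.01361·e^(−0.4269·11)) = 300000 / (1 + 33.01361·0.009133)
= 300000 / 1.3015 ≈ 230503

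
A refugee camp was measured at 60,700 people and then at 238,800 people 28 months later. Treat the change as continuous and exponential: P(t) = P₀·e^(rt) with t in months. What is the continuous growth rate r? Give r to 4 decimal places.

r ≈ 0.0489 per month

238800 = 60700 · e^(r·28)
e^(28r) = 238800/60700 = 3.9341
r = ln(3.9341) / 28 = 1.36968 / 28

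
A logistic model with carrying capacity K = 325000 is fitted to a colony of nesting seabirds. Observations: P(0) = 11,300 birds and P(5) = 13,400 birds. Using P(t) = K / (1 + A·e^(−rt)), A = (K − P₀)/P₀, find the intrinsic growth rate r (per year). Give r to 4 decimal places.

r ≈ 0.0354 per year

A = (325000 − 11300)/11300 = 27.76106
13400 = 325000/(1 + 27.76106·e^(−r·5)) → e^(−5r) = (24.25373 − 1)/27.76106 = 0.837638
r = −ln(0.837638)/5 = 0.17717/5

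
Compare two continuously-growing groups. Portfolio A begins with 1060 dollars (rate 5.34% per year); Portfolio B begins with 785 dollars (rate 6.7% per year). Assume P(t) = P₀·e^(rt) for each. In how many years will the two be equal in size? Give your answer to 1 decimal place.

t ≈ 22.1 years

1060·e^(0.0534t) = 785·e^(0.067t)
1060/785 = e^((0.067 − 0.0534)t) → ln(1.35032) = 0.0136·t
t = 0.30034 / 0.0136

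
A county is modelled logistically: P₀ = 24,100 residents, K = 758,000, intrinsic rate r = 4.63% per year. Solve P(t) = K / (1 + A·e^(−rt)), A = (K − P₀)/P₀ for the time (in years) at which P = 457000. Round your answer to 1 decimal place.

A = (758000 − 24100)/24100 = 30.45228
457000 = 758000/(1 + 30.45228·e^(−0.0463t)) → 1 + 30.45228·e^(−0.0463t) = 1.65864
e^(−0.0463t) = 0.021629 → t = ln(46.23486)/0.0463 = 3.83373/0.0463

t ≈ 82.8 years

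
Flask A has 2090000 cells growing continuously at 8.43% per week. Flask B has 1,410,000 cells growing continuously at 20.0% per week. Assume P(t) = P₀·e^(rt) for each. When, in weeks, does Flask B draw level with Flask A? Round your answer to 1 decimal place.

2090000·e^(0.0843t) = 1410000·e^(0.2t)
2090000/1410000 = e^((0.2 − 0.0843)t) → ln(1.48227) = 0.1157·t
t = 0.39357 / 0.1157

t ≈ 3.4 weeks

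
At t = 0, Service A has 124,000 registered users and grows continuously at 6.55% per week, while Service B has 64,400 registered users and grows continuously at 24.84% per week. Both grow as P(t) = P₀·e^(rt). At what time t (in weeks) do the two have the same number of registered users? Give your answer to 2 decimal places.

124000·e^(0.0655t) = 64400·e^(0.2484t)
124000/64400 = e^((0.2484 − 0.0655)t) → ln(1.92547) = 0.1829·t
t = 0.65517 / 0.1829

t ≈ 3.58 weeks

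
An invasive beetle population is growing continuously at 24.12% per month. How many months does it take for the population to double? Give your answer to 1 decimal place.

doubling time = ln(2) / |r| = 0.69315 / 0.2412

doubling time ≈ 2.9 months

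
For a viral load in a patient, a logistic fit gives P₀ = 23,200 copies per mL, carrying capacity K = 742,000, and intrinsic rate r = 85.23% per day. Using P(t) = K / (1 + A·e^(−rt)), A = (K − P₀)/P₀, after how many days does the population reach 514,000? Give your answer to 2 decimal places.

A = (742000 − 23200)/23200 = 30.98276
514000 = 742000/(1 + 30.98276·e^(−0.8523t)) → 1 + 30.98276·e^(−0.8523t) = 1.44358
e^(−0.8523t) = 0.014317 → t = ln(69.8471)/0.8523 = 4.24631/0.8523

t ≈ 4.98 days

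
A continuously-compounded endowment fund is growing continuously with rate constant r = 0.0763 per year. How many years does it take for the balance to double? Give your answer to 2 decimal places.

doubling time = ln(2) / |r| = 0.69315 / 0.0763

doubling time ≈ 9.08 years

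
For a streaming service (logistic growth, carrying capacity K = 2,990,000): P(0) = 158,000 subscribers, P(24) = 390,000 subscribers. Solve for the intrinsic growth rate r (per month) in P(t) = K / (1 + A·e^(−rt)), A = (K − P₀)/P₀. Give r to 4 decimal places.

r ≈ 0.0412 per month

A = (2990000 − 158000)/158000 = 17.92405
390000 = 2990000/(1 + 17.92405·e^(−r·24)) → e^(−24r) = (7.66667 − 1)/17.92405 = 0.37194
r = −ln(0.37194)/24 = 0.98902/24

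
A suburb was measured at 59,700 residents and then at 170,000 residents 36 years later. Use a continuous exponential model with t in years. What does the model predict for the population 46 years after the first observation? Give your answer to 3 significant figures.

≈ 227,000 residents

r = ln(170000/59700) / 36 ≈ 0.029069 per year
P(46) = 59700 · e^(0.029069·46) = 59700 · 3.80818 ≈ 227348.38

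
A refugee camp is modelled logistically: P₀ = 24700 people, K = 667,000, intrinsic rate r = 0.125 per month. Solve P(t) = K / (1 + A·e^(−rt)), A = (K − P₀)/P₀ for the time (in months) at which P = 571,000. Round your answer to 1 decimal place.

A = (667000 − 24700)/24700 = 26.00405
571000 = 667000/(1 + 26.00405·e^(−0.125t)) → 1 + 26.00405·e^(−0.125t) = 1.16813
e^(−0.125t) = 0.006465 → t = ln(154.66991)/0.125 = 5.04129/0.125

t ≈ 40.3 months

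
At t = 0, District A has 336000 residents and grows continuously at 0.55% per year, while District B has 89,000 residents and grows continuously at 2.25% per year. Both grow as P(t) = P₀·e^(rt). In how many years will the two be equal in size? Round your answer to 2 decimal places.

t ≈ 78.15 years

336000·e^(0.0055t) = 89000·e^(0.0225t)
336000/89000 = e^((0.0225 − 0.0055)t) → ln(3.77528) = 0.017·t
t = 1.32847 / 0.017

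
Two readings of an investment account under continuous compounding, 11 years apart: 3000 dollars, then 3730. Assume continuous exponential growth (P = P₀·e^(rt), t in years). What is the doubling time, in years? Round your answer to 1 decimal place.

doubling time ≈ 35.0 years

r = ln(3730/3000) / 11 = ln(1.24333) / 11 ≈ 0.0198 per year
doubling time = ln 2 / |r| = 0.69315 / 0.0198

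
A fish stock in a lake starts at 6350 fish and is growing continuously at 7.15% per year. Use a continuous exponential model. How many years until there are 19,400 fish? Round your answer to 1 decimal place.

19400 = 6350 · e^(0.0715·t)
t = ln(19400/6350) / 0.0715 = ln(3.05512) / 0.0715 = 1.11682 / 0.0715

t ≈ 15.6 years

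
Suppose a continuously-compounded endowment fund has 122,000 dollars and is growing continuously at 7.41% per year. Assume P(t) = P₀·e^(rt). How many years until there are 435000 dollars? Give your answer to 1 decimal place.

t ≈ 17.2 years

435000 = 122000 · e^(0.0741·t)
t = ln(435000/122000) / 0.0741 = ln(3.56557) / 0.0741 = 1.27132 / 0.0741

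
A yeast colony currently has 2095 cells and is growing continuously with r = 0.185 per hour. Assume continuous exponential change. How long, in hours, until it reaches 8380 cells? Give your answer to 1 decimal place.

8380 = 2095 · e^(0.185·t)
t = ln(8380/2095) / 0.185 = ln(4) / 0.185 = 1.38629 / 0.185

t ≈ 7.5 hours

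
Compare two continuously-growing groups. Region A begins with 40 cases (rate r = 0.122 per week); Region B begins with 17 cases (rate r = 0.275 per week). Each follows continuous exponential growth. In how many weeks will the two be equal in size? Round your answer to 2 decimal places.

40·e^(0.122t) = 17·e^(0.275t)
40/17 = e^((0.275 − 0.122)t) → ln(2.35294) = 0.153·t
t = 0.85567 / 0.153

t ≈ 5.59 weeks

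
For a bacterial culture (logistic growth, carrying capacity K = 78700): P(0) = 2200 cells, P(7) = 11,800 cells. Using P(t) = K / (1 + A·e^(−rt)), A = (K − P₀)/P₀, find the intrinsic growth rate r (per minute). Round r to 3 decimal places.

r ≈ 0.259 per minute

A = (78700 − 2200)/2200 = 34.77273
11800 = 78700/(1 + 34.77273·e^(−r·7)) → e^(−7r) = (6.66949 − 1)/34.77273 = 0.163044
r = −ln(0.163044)/7 = 1.81373/7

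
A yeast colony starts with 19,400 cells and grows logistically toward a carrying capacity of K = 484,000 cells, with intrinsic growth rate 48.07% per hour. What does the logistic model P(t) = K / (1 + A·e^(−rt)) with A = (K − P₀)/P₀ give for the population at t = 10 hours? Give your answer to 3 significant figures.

≈ 405,000 cells

A = (484000 − 19400)/19400 = 23.94845
P(10) = 484000 / (1 + 23.94845·e^(−0.4807·10)) = 484000 / (1 + 23.94845·0.008172)
= 484000 / 1.19571 ≈ 404778.76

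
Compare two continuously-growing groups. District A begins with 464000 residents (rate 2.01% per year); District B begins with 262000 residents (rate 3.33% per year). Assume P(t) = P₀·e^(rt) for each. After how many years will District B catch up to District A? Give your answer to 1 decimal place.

464000·e^(0.0201t) = 262000·e^(0.0333t)
464000/262000 = e^((0.0333 − 0.0201)t) → ln(1.77099) = 0.0132·t
t = 0.57154 / 0.0132

t ≈ 43.3 years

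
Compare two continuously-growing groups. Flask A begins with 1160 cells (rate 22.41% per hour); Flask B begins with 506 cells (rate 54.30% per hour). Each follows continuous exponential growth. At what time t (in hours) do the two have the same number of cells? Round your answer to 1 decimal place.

1160·e^(0.2241t) = 506·e^(0.543t)
1160/506 = e^((0.543 − 0.2241)t) → ln(2.29249) = 0.3189·t
t = 0.82964 / 0.3189

t ≈ 2.6 hours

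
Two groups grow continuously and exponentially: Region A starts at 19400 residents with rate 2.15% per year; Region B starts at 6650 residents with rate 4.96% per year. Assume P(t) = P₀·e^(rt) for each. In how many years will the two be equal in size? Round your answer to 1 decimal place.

t ≈ 38.1 years

19400·e^(0.0215t) = 6650·e^(0.0496t)
19400/6650 = e^((0.0496 − 0.0215)t) → ln(2.91729) = 0.0281·t
t = 1.07066 / 0.0281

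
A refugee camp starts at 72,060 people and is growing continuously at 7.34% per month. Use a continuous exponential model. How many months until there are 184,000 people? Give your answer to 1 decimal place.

t ≈ 12.8 months

184000 = 72060 · e^(0.0734·t)
t = ln(184000/72060) / 0.0734 = ln(2.55343) / 0.0734 = 0.93744 / 0.0734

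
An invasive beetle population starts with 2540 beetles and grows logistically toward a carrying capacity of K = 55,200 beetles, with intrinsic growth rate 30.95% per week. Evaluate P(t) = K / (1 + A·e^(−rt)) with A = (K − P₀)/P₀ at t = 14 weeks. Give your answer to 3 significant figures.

≈ 43,400 beetles

A = (55200 − 2540)/2540 = 20.73228
P(14) = 55200 / (1 + 20.73228·e^(−0.3095·14)) = 55200 / (1 + 20.73228·0.013128)
= 55200 / 1.27218 ≈ 43390.24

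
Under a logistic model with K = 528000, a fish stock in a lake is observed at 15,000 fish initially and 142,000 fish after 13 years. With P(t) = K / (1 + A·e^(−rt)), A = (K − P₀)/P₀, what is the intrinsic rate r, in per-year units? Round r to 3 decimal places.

r ≈ 0.195 per year

A = (528000 − 15000)/15000 = 34.2
142000 = 528000/(1 + 34.2·e^(−r·13)) → e^(−13r) = (3.71831 − 1)/34.2 = 0.079483
r = −ln(0.079483)/13 = 2.53222/13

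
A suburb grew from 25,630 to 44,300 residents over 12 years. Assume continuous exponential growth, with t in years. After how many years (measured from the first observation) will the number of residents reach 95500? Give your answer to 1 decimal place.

t ≈ 28.8 years

r = ln(44300/25630) / 12 ≈ 0.045602 per year
t = ln(95500/25630) / r = 1.31536 / 0.045602 ≈ 28.845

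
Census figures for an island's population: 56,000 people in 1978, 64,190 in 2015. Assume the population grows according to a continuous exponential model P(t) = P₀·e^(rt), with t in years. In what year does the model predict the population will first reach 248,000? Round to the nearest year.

r = ln(64190/56000) / 37 = 0.1365/37 ≈ 0.003689 per year
t = ln(248000/56000) / r = 1.48808/0.003689 ≈ 403.37 years after 1978

year 2381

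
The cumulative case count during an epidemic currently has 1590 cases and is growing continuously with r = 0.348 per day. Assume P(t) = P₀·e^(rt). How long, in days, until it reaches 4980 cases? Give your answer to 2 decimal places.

4980 = 1590 · e^(0.348·t)
t = ln(4980/1590) / 0.348 = ln(3.13208) / 0.348 = 1.1417 / 0.348

t ≈ 3.28 days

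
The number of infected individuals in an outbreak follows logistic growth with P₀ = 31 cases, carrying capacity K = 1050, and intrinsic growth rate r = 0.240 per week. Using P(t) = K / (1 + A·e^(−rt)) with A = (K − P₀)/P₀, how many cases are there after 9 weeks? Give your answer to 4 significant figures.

≈ 219.2 cases

A = (1050 − 31)/31 = 32.87097
P(9) = 1050 / (1 + 32.87097·e^(−0.24·9)) = 1050 / (1 + 32.87097·0.115325)
= 1050 / 4.79085 ≈ 219.17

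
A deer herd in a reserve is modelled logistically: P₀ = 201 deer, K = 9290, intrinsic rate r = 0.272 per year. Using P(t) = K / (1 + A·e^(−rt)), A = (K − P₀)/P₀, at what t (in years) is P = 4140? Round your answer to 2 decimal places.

A = (9290 − 201)/201 = 45.21891
4140 = 9290/(1 + 45.21891·e^(−0.272t)) → 1 + 45.21891·e^(−0.272t) = 2.24396
e^(−0.272t) = 0.02751 → t = ln(36.35073)/0.272 = 3.59321/0.272

t ≈ 13.21 years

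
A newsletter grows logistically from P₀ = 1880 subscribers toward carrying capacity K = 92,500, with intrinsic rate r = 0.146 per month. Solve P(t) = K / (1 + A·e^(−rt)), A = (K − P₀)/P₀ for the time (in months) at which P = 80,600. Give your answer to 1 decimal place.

t ≈ 39.6 months

A = (92500 − 1880)/1880 = 48.20213
80600 = 92500/(1 + 48.20213·e^(−0.146t)) → 1 + 48.20213·e^(−0.146t) = 1.14764
e^(−0.146t) = 0.003063 → t = ln(326.47828)/0.146 = 5.78836/0.146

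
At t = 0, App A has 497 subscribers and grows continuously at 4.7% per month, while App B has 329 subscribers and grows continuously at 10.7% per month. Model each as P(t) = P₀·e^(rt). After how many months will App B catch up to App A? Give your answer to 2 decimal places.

t ≈ 6.88 months

497·e^(0.047t) = 329·e^(0.107t)
497/329 = e^((0.107 − 0.047)t) → ln(1.51064) = 0.06·t
t = 0.41253 / 0.06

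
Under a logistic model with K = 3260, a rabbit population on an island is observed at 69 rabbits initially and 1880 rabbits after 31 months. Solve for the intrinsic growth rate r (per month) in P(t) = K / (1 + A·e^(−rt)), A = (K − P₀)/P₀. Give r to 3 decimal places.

A = (3260 − 69)/69 = 46.24638
1880 = 3260/(1 + 46.24638·e^(−r·31)) → e^(−31r) = (1.73404 − 1)/46.24638 = 0.015872
r = −ln(0.015872)/31 = 4.14317/31

r ≈ 0.134 per month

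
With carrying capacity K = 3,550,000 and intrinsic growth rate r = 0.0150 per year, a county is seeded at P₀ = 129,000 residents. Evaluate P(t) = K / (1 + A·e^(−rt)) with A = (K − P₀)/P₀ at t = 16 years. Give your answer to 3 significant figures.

A = (3550000 − 129000)/129000 = 26.51938
P(16) = 3550000 / (1 + 26.51938·e^(−0.015·16)) = 3550000 / (1 + 26.51938·0.786628)
= 3550000 / 21.86088 ≈ 162390.51

≈ 162,000 residents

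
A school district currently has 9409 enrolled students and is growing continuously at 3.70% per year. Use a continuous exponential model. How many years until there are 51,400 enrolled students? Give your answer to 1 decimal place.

51400 = 9409 · e^(0.037·t)
t = ln(51400/9409) / 0.037 = ln(5.46285) / 0.037 = 1.69797 / 0.037

t ≈ 45.9 years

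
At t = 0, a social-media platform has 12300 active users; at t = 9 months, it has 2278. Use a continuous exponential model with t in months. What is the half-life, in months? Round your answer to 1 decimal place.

half-life ≈ 3.7 months

r = ln(2278/12300) / 9 = ln(0.1852) / 9 ≈ -0.187367 per month
half-life = ln 2 / |r| = 0.69315 / 0.187367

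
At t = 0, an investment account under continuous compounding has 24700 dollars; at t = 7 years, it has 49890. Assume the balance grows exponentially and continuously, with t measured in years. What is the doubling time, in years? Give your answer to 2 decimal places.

doubling time ≈ 6.90 years

r = ln(49890/24700) / 7 = ln(2.01984) / 7 ≈ 0.100431 per year
doubling time = ln 2 / |r| = 0.69315 / 0.100431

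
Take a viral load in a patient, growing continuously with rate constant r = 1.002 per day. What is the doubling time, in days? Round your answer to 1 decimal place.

doubling time ≈ 0.7 days

doubling time = ln(2) / |r| = 0.69315 / 1.002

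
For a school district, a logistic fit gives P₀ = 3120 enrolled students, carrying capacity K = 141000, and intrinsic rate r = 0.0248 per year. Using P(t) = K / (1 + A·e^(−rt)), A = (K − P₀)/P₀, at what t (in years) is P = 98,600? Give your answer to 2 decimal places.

t ≈ 186.79 years

A = (141000 − 3120)/3120 = 44.19231
98600 = 141000/(1 + 44.19231·e^(−0.0248t)) → 1 + 44.19231·e^(−0.0248t) = 1.43002
e^(−0.0248t) = 0.009731 → t = ln(102.76796)/0.0248 = 4.63247/0.0248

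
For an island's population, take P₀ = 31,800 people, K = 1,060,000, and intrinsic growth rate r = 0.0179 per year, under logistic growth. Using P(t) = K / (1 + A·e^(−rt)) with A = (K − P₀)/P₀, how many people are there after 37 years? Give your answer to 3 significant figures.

A = (1060000 − 31800)/31800 = 32.33333
P(37) = 1060000 / (1 + 32.33333·e^(−0.0179·37)) = 1060000 / (1 + 32.33333·0.515664)
= 1060000 / 17.67313 ≈ 59978.04

≈ 60,000 people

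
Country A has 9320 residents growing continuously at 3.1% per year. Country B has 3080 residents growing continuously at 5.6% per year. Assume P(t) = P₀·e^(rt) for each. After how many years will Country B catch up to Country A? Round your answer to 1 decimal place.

t ≈ 44.3 years

9320·e^(0.031t) = 3080·e^(0.056t)
9320/3080 = e^((0.056 − 0.031)t) → ln(3.02597) = 0.025·t
t = 1.10723 / 0.025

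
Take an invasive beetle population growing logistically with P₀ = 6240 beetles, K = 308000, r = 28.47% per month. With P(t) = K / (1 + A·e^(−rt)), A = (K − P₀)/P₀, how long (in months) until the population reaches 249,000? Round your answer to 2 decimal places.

t ≈ 18.68 months

A = (308000 − 6240)/6240 = 48.35897
249000 = 308000/(1 + 48.35897·e^(−0.2847t)) → 1 + 48.35897·e^(−0.2847t) = 1.23695
e^(−0.2847t) = 0.0049 → t = ln(204.09126)/0.2847 = 5.31857/0.2847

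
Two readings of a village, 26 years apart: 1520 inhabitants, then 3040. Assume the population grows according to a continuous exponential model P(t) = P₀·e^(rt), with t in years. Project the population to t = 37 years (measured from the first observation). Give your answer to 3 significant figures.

≈ 4,080 inhabitants

r = ln(3040/1520) / 26 ≈ 0.02666 per year
P(37) = 1520 · e^(0.02666·37) = 1520 · 2.68157 ≈ 4075.98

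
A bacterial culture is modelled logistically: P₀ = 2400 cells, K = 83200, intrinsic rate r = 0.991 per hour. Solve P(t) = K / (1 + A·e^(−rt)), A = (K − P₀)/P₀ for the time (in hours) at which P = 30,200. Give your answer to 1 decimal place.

t ≈ 3.0 hours

A = (83200 − 2400)/2400 = 33.66667
30200 = 83200/(1 + 33.66667·e^(−0.991t)) → 1 + 33.66667·e^(−0.991t) = 2.75497
e^(−0.991t) = 0.052128 → t = ln(19.18365)/0.991 = 2.95406/0.991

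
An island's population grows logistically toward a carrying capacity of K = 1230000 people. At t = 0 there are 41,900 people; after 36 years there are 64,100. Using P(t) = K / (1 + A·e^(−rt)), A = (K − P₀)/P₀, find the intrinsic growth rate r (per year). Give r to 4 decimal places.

r ≈ 0.0123 per year

A = (1230000 − 41900)/41900 = 28.35561
64100 = 1230000/(1 + 28.35561·e^(−r·36)) → e^(−36r) = (19.18877 − 1)/28.35561 = 0.641452
r = −ln(0.641452)/36 = 0.44402/36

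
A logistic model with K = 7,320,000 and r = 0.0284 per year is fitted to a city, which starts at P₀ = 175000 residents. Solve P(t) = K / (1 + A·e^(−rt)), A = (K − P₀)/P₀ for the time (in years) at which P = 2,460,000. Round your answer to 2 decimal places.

t ≈ 106.64 years

A = (7320000 − 175000)/175000 = 40.82857
2460000 = 7320000/(1 + 40.82857·e^(−0.0284t)) → 1 + 40.82857·e^(−0.0284t) = 2.97561
e^(−0.0284t) = 0.048388 → t = ln(20.66631)/0.0284 = 3.02851/0.0284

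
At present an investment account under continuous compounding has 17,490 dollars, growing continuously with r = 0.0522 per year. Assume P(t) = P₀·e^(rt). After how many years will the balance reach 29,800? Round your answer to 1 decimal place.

t ≈ 10.2 years

29800 = 17490 · e^(0.0522·t)
t = ln(29800/17490) / 0.0522 = ln(1.70383) / 0.0522 = 0.53288 / 0.0522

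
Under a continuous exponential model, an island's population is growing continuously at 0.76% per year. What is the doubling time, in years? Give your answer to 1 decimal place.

doubling time = ln(2) / |r| = 0.69315 / 0.0076

doubling time ≈ 91.2 years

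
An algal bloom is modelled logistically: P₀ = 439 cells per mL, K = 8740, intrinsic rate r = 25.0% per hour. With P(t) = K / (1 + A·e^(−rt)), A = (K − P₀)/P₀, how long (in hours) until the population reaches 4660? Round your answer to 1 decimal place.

t ≈ 12.3 hours

A = (8740 − 439)/439 = 18.90888
4660 = 8740/(1 + 18.90888·e^(−0.25t)) → 1 + 18.90888·e^(−0.25t) = 1.87554
e^(−0.25t) = 0.046303 → t = ln(21.59691)/0.25 = 3.07255/0.25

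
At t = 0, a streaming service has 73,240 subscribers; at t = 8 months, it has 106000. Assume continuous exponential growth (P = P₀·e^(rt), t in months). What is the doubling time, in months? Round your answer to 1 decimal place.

doubling time ≈ 15.0 months

r = ln(106000/73240) / 8 = ln(1.4473) / 8 ≈ 0.046212 per month
doubling time = ln 2 / |r| = 0.69315 / 0.046212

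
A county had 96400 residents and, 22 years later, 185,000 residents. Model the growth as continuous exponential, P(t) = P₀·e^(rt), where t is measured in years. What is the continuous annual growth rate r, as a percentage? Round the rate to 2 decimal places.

r ≈ 2.96% per year

185000 = 96400 · e^(r·22)
e^(22r) = 185000/96400 = 1.91909
r = ln(1.91909) / 22 = 0.65185 / 22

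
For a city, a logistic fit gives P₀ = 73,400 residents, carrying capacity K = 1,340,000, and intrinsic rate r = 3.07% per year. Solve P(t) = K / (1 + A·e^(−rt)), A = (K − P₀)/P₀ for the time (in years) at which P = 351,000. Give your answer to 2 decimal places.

A = (1340000 − 73400)/73400 = 17.25613
351000 = 1340000/(1 + 17.25613·e^(−0.0307t)) → 1 + 17.25613·e^(−0.0307t) = 3.81766
e^(−0.0307t) = 0.163285 → t = ln(6.12427)/0.0307 = 1.81226/0.0307

t ≈ 59.03 years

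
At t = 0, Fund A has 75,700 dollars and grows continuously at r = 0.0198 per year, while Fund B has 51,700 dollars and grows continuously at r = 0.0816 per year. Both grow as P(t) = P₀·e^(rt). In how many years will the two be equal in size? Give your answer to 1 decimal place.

75700·e^(0.0198t) = 51700·e^(0.0816t)
75700/51700 = e^((0.0816 − 0.0198)t) → ln(1.46422) = 0.0618·t
t = 0.38132 / 0.0618

t ≈ 6.2 years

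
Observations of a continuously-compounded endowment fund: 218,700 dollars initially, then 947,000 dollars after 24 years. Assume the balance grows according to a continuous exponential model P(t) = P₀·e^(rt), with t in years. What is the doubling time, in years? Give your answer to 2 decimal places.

doubling time ≈ 11.35 years

r = ln(947000/218700) / 24 = ln(4.33013) / 24 ≈ 0.061067 per year
doubling time = ln 2 / |r| = 0.69315 / 0.061067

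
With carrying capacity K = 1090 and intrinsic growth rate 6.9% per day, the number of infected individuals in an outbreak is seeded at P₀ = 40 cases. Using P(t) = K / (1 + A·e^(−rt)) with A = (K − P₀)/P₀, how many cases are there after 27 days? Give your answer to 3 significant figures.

≈ 215 cases

A = (1090 − 40)/40 = 26.25
P(27) = 1090 / (1 + 26.25·e^(−0.069·27)) = 1090 / (1 + 26.25·0.155206)
= 1090 / 5.07417 ≈ 214.81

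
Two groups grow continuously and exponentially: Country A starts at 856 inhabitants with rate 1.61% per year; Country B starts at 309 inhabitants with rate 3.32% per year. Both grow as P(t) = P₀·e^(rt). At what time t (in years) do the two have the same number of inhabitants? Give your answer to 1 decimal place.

t ≈ 59.6 years

856·e^(0.0161t) = 309·e^(0.0332t)
856/309 = e^((0.0332 − 0.0161)t) → ln(2.77023) = 0.0171·t
t = 1.01893 / 0.0171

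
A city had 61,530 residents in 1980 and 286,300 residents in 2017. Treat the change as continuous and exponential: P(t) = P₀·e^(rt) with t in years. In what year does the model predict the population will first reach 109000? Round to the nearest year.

year 1994

r = ln(286300/61530) / 37 = 1.53752/37 ≈ 0.041554 per year
t = ln(109000/61530) / r = 0.57182/0.041554 ≈ 13.76 years after 1980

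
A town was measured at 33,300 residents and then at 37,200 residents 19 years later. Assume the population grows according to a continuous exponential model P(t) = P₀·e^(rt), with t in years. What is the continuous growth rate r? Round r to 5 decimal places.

r ≈ 0.00583 per year

37200 = 33300 · e^(r·19)
e^(19r) = 37200/33300 = 1.11712
r = ln(1.11712) / 19 = 0.11075 / 19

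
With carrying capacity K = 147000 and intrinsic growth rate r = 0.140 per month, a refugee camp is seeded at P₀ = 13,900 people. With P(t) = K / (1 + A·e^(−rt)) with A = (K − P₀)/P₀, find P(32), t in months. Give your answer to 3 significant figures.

≈ 133,000 people

A = (147000 − 13900)/13900 = 9.57554
P(32) = 147000 / (1 + 9.57554·e^(−0.14·32)) = 147000 / (1 + 9.57554·0.011333)
= 147000 / 1.10852 ≈ 132608.82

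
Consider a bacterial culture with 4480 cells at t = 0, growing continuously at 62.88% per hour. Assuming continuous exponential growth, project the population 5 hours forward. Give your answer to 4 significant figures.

≈ 103,900 cells

P(5) = 4480 · e^(0.6288·5) = 4480 · e^(3.144)
= 4480 · 23.19647 ≈ 103920.17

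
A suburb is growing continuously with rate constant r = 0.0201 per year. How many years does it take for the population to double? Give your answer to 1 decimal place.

doubling time = ln(2) / |r| = 0.69315 / 0.0201

doubling time ≈ 34.5 years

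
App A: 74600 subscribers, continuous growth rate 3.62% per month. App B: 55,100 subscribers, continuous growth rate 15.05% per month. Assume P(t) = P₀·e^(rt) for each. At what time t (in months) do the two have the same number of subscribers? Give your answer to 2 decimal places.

74600·e^(0.0362t) = 55100·e^(0.1505t)
74600/55100 = e^((0.1505 − 0.0362)t) → ln(1.3539) = 0.1143·t
t = 0.30299 / 0.1143

t ≈ 2.65 months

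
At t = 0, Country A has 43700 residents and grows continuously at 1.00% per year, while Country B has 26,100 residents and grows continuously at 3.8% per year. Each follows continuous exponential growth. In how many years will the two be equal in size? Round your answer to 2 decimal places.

43700·e^(0.01t) = 26100·e^(0.038t)
43700/26100 = e^((0.038 − 0.01)t) → ln(1.67433) = 0.028·t
t = 0.51541 / 0.028

t ≈ 18.41 years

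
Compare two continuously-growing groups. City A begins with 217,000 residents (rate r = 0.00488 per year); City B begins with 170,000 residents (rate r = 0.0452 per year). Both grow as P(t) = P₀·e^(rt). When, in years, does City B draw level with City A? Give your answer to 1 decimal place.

217000·e^(0.00488t) = 170000·e^(0.0452t)
217000/170000 = e^((0.0452 − 0.00488)t) → ln(1.27647) = 0.04032·t
t = 0.2441 / 0.04032

t ≈ 6.1 years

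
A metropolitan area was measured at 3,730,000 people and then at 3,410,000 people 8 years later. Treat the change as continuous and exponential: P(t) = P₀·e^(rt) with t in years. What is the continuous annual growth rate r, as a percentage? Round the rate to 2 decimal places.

3410000 = 3730000 · e^(r·8)
e^(8r) = 3410000/3730000 = 0.91421
r = ln(0.91421) / 8 = -0.0897 / 8

r ≈ -1.12% per year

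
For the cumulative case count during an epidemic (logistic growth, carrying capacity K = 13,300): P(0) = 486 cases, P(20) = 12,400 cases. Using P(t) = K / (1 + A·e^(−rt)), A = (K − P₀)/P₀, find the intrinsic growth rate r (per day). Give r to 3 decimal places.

A = (13300 − 486)/486 = 26.36626
12400 = 13300/(1 + 26.36626·e^(−r·20)) → e^(−20r) = (1.07258 − 1)/26.36626 = 0.002753
r = −ln(0.002753)/20 = 5.89514/20

r ≈ 0.295 per day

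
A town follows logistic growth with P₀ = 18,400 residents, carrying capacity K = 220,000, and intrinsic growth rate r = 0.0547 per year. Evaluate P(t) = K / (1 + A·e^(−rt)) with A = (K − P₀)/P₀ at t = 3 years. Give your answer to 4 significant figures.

≈ 21,360 residents

A = (220000 − 18400)/18400 = 10.95652
P(3) = 220000 / (1 + 10.95652·e^(−0.0547·3)) = 220000 / (1 + 10.95652·0.848657)
= 220000 / 10.29833 ≈ 21362.69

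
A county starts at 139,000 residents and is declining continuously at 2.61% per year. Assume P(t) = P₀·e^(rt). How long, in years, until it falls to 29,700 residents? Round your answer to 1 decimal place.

t ≈ 59.1 years

29700 = 139000 · e^(-0.0261·t)
t = ln(29700/139000) / -0.0261 = ln(0.21367) / -0.0261 = -1.54333 / -0.0261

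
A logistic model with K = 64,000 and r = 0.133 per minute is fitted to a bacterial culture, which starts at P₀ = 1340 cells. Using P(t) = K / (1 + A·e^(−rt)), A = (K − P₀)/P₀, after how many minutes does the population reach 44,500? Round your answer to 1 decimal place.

A = (64000 − 1340)/1340 = 46.76119
44500 = 64000/(1 + 46.76119·e^(−0.133t)) → 1 + 46.76119·e^(−0.133t) = 1.4382
e^(−0.133t) = 0.009371 → t = ln(106.71144)/0.133 = 4.67013/0.133

t ≈ 35.1 minutes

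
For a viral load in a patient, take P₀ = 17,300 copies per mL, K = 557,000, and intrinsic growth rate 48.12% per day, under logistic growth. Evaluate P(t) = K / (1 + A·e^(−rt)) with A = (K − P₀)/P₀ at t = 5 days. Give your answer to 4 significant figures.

≈ 146,100 copies per mL

A = (557000 − 17300)/17300 = 31.19653
P(5) = 557000 / (1 + 31.19653·e^(−0.4812·5)) = 557000 / (1 + 31.19653·0.090175)
= 557000 / 3.81316 ≈ 146073.23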